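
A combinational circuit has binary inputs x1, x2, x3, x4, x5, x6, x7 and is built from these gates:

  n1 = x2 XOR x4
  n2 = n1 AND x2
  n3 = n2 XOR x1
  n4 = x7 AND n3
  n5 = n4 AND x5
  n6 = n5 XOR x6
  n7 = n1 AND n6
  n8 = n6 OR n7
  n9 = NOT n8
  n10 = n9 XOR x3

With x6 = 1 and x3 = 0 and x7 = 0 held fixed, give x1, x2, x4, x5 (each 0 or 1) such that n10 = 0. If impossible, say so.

n10 = n9 XOR x3 must be 0, so n9 and x3 are equal.
Check with x6 = 1 and x3 = 0 and x7 = 0 and x1=0, x2=0, x4=1, x5=1:
n1 = x2 XOR x4 = 0 XOR 1 = 1
n2 = n1 AND x2 = 1 AND 0 = 0
n3 = n2 XOR x1 = 0 XOR 0 = 0
n4 = x7 AND n3 = 0 AND 0 = 0
n5 = n4 AND x5 = 0 AND 1 = 0
n6 = n5 XOR x6 = 0 XOR 1 = 1
n7 = n1 AND n6 = 1 AND 1 = 1
n8 = n6 OR n7 = 1 OR 1 = 1
n9 = NOT n8 = NOT 1 = 0
n10 = n9 XOR x3 = 0 XOR 0 = 0
So n10 = 0.

x1=0, x2=0, x4=1, x5=1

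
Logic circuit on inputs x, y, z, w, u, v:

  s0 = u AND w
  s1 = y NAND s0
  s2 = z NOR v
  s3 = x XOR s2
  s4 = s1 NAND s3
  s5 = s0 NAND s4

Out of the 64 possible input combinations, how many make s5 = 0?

12

s5 = s0 NAND s4 must be 0, so both s0 = 1 and s4 = 1.
s0 = u AND w must be 1, so both u = 1 and w = 1.
s4 = s1 NAND s3 must be 1, so at least one of s1, s3 is 0.
Enumerating the 64 input combinations, 12 give s5 = 0 and 52 give s5 = 1.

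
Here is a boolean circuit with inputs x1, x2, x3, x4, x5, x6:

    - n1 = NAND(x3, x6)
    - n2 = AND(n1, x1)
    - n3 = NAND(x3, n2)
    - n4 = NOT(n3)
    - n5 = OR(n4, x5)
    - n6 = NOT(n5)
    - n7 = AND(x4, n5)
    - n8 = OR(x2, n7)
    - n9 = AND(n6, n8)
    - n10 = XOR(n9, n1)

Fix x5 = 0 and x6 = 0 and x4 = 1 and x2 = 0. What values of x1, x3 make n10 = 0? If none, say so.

With x5 = 0 and x6 = 0 and x4 = 1 and x2 = 0 fixed, none of the 4 settings of x1, x3 give n10 = 0.
For example, with x1=0, x3=0:
n1 = NAND(x3, x6) = NAND(0, 0) = 1
n2 = AND(n1, x1) = AND(1, 0) = 0
n3 = NAND(x3, n2) = NAND(0, 0) = 1
n4 = NOT(n3) = NOT 1 = 0
n5 = OR(n4, x5) = OR(0, 0) = 0
n6 = NOT(n5) = NOT 0 = 1
n7 = AND(x4, n5) = AND(1, 0) = 0
n8 = OR(x2, n7) = OR(0, 0) = 0
n9 = AND(n6, n8) = AND(1, 0) = 0
n10 = XOR(n9, n1) = XOR(0, 1) = 1
giving n10 = 1 ≠ 0.

no solution exists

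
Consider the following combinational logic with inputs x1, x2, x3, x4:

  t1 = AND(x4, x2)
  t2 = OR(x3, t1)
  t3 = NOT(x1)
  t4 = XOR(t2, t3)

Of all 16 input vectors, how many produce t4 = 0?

t4 = XOR(t2, t3) must be 0, so t2 and t3 are equal.
Enumerating the 16 input combinations, 8 give t4 = 0 and 8 give t4 = 1.

8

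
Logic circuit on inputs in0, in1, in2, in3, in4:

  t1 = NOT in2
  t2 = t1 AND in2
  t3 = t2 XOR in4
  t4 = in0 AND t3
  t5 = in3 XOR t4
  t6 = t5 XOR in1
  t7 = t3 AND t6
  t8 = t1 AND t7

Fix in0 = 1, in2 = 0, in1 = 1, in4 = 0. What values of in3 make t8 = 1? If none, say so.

no solution exists

With in0 = 1, in2 = 0, in1 = 1, in4 = 0 fixed, none of the 2 settings of in3 give t8 = 1.
For example, with in3=1:
t1 = NOT in2 = NOT 0 = 1
t2 = t1 AND in2 = 1 AND 0 = 0
t3 = t2 XOR in4 = 0 XOR 0 = 0
t4 = in0 AND t3 = 1 AND 0 = 0
t5 = in3 XOR t4 = 1 XOR 0 = 1
t6 = t5 XOR in1 = 1 XOR 1 = 0
t7 = t3 AND t6 = 0 AND 0 = 0
t8 = t1 AND t7 = 1 AND 0 = 0
giving t8 = 0 ≠ 1.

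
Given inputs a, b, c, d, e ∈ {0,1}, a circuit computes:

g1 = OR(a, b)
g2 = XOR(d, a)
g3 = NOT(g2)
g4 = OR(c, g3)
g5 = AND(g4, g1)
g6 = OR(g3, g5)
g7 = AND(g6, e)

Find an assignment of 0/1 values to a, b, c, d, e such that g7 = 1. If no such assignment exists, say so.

a=1, b=0, c=1, d=0, e=1

g7 = AND(g6, e) must be 1, so both g6 = 1 and e = 1.
Check with a=1, b=0, c=1, d=0, e=1:
g1 = OR(a, b) = OR(1, 0) = 1
g2 = XOR(d, a) = XOR(0, 1) = 1
g3 = NOT(g2) = NOT 1 = 0
g4 = OR(c, g3) = OR(1, 0) = 1
g5 = AND(g4, g1) = AND(1, 1) = 1
g6 = OR(g3, g5) = OR(0, 1) = 1
g7 = AND(g6, e) = AND(1, 1) = 1
So g7 = 1 as required.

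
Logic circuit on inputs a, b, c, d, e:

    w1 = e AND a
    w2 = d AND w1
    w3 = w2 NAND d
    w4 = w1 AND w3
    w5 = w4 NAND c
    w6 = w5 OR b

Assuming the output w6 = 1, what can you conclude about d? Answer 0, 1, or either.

Both values of d occur among assignments with w6 = 1:
  d=0: a=0, b=0, c=0, d=0, e=0
  d=1: a=0, b=0, c=0, d=1, e=0

either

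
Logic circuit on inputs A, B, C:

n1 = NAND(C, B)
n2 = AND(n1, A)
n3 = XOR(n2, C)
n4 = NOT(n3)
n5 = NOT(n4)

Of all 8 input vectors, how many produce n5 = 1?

5

n5 = NOT(n4) must be 1, so n4 = 0.
n4 = NOT(n3) must be 0, so n3 = 1.
Satisfying assignments:
  A=0, B=0, C=1
  A=0, B=1, C=1
  A=1, B=0, C=0
  A=1, B=1, C=0
  A=1, B=1, C=1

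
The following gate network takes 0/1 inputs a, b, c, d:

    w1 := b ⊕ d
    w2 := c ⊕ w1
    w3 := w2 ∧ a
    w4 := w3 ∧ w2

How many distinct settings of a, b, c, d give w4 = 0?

12

w4 = w3 ∧ w2 must be 0, so at least one of w3, w2 is 0.
Enumerating the 16 input combinations, 12 give w4 = 0 and 4 give w4 = 1.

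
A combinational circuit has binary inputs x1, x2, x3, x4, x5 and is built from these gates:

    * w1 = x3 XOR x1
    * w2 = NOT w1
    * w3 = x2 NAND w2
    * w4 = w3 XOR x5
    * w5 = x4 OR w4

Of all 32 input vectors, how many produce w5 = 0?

8

w5 = x4 OR w4 must be 0, so both x4 = 0 and w4 = 0.
Enumerating the 32 input combinations, 8 give w5 = 0 and 24 give w5 = 1.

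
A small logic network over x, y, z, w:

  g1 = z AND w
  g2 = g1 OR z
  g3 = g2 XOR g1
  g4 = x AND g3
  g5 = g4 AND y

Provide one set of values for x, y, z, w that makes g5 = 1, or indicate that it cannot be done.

g5 = g4 AND y must be 1, so both g4 = 1 and y = 1.
g4 = x AND g3 must be 1, so both x = 1 and g3 = 1.
g3 = g2 XOR g1 must be 1, so g2 and g1 differ.
Check with x=1 y=1 z=1 w=0:
g1 = z AND w = 1 AND 0 = 0
g2 = g1 OR z = 0 OR 1 = 1
g3 = g2 XOR g1 = 1 XOR 0 = 1
g4 = x AND g3 = 1 AND 1 = 1
g5 = g4 AND y = 1 AND 1 = 1
So g5 = 1 as required.

x=1 y=1 z=1 w=0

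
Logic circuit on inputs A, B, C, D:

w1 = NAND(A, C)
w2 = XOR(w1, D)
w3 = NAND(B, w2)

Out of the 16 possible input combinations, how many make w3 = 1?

12

w3 = NAND(B, w2) must be 1, so at least one of B, w2 is 0.
Enumerating the 16 input combinations, 12 give w3 = 1 and 4 give w3 = 0.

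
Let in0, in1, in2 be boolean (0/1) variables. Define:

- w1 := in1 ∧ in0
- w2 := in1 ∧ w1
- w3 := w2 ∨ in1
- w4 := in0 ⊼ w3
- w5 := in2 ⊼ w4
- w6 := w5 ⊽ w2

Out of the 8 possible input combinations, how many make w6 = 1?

w6 = w5 ⊽ w2 must be 1, so both w5 = 0 and w2 = 0.
w5 = in2 ⊼ w4 must be 0, so both in2 = 1 and w4 = 1.
w2 = in1 ∧ w1 must be 0, so at least one of in1, w1 is 0.
Enumerating the 8 input combinations, 3 give w6 = 1 and 5 give w6 = 0.

3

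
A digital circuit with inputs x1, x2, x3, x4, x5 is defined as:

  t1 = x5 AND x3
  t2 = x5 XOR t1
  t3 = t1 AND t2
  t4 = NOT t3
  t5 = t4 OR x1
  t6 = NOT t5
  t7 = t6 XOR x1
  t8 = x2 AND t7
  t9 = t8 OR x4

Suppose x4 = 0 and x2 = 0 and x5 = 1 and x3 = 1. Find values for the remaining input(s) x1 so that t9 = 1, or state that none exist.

With x4 = 0 and x2 = 0 and x5 = 1 and x3 = 1 fixed, none of the 2 settings of x1 give t9 = 1.
For example, with x1=0:
t1 = x5 AND x3 = 1 AND 1 = 1
t2 = x5 XOR t1 = 1 XOR 1 = 0
t3 = t1 AND t2 = 1 AND 0 = 0
t4 = NOT t3 = NOT 0 = 1
t5 = t4 OR x1 = 1 OR 0 = 1
t6 = NOT t5 = NOT 1 = 0
t7 = t6 XOR x1 = 0 XOR 0 = 0
t8 = x2 AND t7 = 0 AND 0 = 0
t9 = t8 OR x4 = 0 OR 0 = 0
giving t9 = 0 ≠ 1.

no solution exists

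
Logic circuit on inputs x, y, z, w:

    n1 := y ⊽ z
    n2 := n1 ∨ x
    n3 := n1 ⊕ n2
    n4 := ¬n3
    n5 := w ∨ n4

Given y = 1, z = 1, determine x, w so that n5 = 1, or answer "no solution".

n5 = w ∨ n4 must be 1, so at least one of w, n4 is 1.
Check with y = 1, z = 1 and x=0, w=0:
n1 = y ⊽ z = 1 ⊽ 1 = 0
n2 = n1 ∨ x = 0 ∨ 0 = 0
n3 = n1 ⊕ n2 = 0 ⊕ 0 = 0
n4 = ¬n3 = ¬0 = 1
n5 = w ∨ n4 = 0 ∨ 1 = 1
So n5 = 1.

x=0, w=0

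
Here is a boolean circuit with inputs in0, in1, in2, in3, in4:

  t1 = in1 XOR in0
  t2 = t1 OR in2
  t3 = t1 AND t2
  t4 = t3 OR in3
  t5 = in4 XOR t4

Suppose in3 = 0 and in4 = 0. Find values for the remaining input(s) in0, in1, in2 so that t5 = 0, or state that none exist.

in0=1, in1=1, in2=1

t5 = in4 XOR t4 must be 0, so in4 and t4 are equal.
Check with in3 = 0 and in4 = 0 and in0=1, in1=1, in2=1:
t1 = in1 XOR in0 = 1 XOR 1 = 0
t2 = t1 OR in2 = 0 OR 1 = 1
t3 = t1 AND t2 = 0 AND 1 = 0
t4 = t3 OR in3 = 0 OR 0 = 0
t5 = in4 XOR t4 = 0 XOR 0 = 0
So t5 = 0.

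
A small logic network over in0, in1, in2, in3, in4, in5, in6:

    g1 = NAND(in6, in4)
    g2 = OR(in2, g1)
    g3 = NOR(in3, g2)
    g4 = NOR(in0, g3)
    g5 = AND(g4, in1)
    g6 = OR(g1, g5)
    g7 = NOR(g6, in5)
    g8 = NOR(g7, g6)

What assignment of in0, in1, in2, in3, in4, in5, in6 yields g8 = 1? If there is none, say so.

in0=0, in1=0, in2=0, in3=0, in4=1, in5=1, in6=1

g8 = NOR(g7, g6) must be 1, so both g7 = 0 and g6 = 0.
g7 = NOR(g6, in5) must be 0, so at least one of g6, in5 is 1.
Check with in0=0, in1=0, in2=0, in3=0, in4=1, in5=1, in6=1:
g1 = NAND(in6, in4) = NAND(1, 1) = 0
g2 = OR(in2, g1) = OR(0, 0) = 0
g3 = NOR(in3, g2) = NOR(0, 0) = 1
g4 = NOR(in0, g3) = NOR(0, 1) = 0
g5 = AND(g4, in1) = AND(0, 0) = 0
g6 = OR(g1, g5) = OR(0, 0) = 0
g7 = NOR(g6, in5) = NOR(0, 1) = 0
g8 = NOR(g7, g6) = NOR(0, 0) = 1
So g8 = 1 as required.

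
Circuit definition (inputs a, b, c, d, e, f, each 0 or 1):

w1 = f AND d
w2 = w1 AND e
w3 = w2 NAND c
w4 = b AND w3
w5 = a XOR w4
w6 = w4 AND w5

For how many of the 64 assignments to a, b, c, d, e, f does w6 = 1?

w6 = w4 AND w5 must be 1, so both w4 = 1 and w5 = 1.
w4 = b AND w3 must be 1, so both b = 1 and w3 = 1.
w5 = a XOR w4 must be 1, so a and w4 differ.
Enumerating the 64 input combinations, 15 give w6 = 1 and 49 give w6 = 0.

15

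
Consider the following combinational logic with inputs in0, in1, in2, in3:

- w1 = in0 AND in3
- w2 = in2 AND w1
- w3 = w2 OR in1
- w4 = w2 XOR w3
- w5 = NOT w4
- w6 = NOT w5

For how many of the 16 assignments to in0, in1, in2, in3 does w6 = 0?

9

w6 = NOT w5 must be 0, so w5 = 1.
w5 = NOT w4 must be 1, so w4 = 0.
Enumerating the 16 input combinations, 9 give w6 = 0 and 7 give w6 = 1.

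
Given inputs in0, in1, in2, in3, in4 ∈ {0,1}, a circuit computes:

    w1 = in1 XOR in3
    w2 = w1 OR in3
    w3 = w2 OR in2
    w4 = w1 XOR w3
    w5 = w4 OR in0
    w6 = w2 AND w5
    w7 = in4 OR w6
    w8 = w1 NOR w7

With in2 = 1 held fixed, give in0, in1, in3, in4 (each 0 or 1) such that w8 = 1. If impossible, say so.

w8 = w1 NOR w7 must be 1, so both w1 = 0 and w7 = 0.
Check with in2 = 1 and in0=0, in1=0, in3=0, in4=0:
w1 = in1 XOR in3 = 0 XOR 0 = 0
w2 = w1 OR in3 = 0 OR 0 = 0
w3 = w2 OR in2 = 0 OR 1 = 1
w4 = w1 XOR w3 = 0 XOR 1 = 1
w5 = w4 OR in0 = 1 OR 0 = 1
w6 = w2 AND w5 = 0 AND 1 = 0
w7 = in4 OR w6 = 0 OR 0 = 0
w8 = w1 NOR w7 = 0 NOR 0 = 1
So w8 = 1.

in0=0 in1=0 in3=0 in4=0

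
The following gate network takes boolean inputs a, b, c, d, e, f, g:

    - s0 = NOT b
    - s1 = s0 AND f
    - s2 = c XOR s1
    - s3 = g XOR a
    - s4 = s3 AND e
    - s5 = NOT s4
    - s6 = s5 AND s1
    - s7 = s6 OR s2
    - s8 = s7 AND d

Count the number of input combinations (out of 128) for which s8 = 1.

s8 = s7 AND d must be 1, so both s7 = 1 and d = 1.
Enumerating the 128 input combinations, 38 give s8 = 1 and 90 give s8 = 0.

38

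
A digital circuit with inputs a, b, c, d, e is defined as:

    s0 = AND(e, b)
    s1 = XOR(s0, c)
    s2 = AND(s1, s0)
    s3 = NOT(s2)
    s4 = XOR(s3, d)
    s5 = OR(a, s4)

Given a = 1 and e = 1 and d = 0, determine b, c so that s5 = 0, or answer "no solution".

With a = 1 and e = 1 and d = 0 fixed, none of the 4 settings of b, c give s5 = 0.
For example, with b=1, c=0:
s0 = AND(e, b) = AND(1, 1) = 1
s1 = XOR(s0, c) = XOR(1, 0) = 1
s2 = AND(s1, s0) = AND(1, 1) = 1
s3 = NOT(s2) = NOT 1 = 0
s4 = XOR(s3, d) = XOR(0, 0) = 0
s5 = OR(a, s4) = OR(1, 0) = 1
giving s5 = 1 ≠ 0.

no solution exists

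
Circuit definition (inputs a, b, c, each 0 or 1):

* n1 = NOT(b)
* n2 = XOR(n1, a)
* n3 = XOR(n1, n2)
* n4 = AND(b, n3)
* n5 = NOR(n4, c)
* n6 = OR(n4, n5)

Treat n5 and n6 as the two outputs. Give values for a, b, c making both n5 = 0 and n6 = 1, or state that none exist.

Check with a=1, b=1, c=1:
n1 = NOT(b) = NOT 1 = 0
n2 = XOR(n1, a) = XOR(0, 1) = 1
n3 = XOR(n1, n2) = XOR(0, 1) = 1
n4 = AND(b, n3) = AND(1, 1) = 1
n5 = NOR(n4, c) = NOR(1, 1) = 0
n6 = OR(n4, n5) = OR(1, 0) = 1
So n5 = 0 and n6 = 1.

a=1, b=1, c=1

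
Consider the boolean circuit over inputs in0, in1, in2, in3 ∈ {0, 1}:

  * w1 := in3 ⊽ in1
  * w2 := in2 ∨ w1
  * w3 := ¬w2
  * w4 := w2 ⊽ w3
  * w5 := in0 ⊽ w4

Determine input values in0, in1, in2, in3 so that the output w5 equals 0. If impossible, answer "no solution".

in0=1, in1=0, in2=0, in3=0

w5 = in0 ⊽ w4 must be 0, so at least one of in0, w4 is 1.
Check with in0=1, in1=0, in2=0, in3=0:
w1 = in3 ⊽ in1 = 0 ⊽ 0 = 1
w2 = in2 ∨ w1 = 0 ∨ 1 = 1
w3 = ¬w2 = ¬1 = 0
w4 = w2 ⊽ w3 = 1 ⊽ 0 = 0
w5 = in0 ⊽ w4 = 1 ⊽ 0 = 0
So w5 = 0 as required.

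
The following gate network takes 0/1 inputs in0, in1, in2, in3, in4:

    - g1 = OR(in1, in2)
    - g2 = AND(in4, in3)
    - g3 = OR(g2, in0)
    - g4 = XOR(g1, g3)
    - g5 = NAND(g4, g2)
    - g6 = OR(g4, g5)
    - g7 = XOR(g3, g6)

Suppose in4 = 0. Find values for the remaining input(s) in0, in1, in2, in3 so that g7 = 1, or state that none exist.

g7 = XOR(g3, g6) must be 1, so g3 and g6 differ.
Check with in4 = 0 and in0=0, in1=0, in2=0, in3=1:
g1 = OR(in1, in2) = OR(0, 0) = 0
g2 = AND(in4, in3) = AND(0, 1) = 0
g3 = OR(g2, in0) = OR(0, 0) = 0
g4 = XOR(g1, g3) = XOR(0, 0) = 0
g5 = NAND(g4, g2) = NAND(0, 0) = 1
g6 = OR(g4, g5) = OR(0, 1) = 1
g7 = XOR(g3, g6) = XOR(0, 1) = 1
So g7 = 1.

in0=0, in1=0, in2=0, in3=1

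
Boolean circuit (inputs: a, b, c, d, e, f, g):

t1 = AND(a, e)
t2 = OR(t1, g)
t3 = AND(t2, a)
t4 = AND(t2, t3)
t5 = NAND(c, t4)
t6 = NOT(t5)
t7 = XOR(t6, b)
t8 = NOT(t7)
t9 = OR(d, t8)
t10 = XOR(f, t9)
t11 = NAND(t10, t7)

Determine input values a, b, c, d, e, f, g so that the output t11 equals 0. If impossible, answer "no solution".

a=1, b=1, c=0, d=1, e=1, f=0, g=0

t11 = NAND(t10, t7) must be 0, so both t10 = 1 and t7 = 1.
t10 = XOR(f, t9) must be 1, so f and t9 differ.
t7 = XOR(t6, b) must be 1, so t6 and b differ.
Check with a=1, b=1, c=0, d=1, e=1, f=0, g=0:
t1 = AND(a, e) = AND(1, 1) = 1
t2 = OR(t1, g) = OR(1, 0) = 1
t3 = AND(t2, a) = AND(1, 1) = 1
t4 = AND(t2, t3) = AND(1, 1) = 1
t5 = NAND(c, t4) = NAND(0, 1) = 1
t6 = NOT(t5) = NOT 1 = 0
t7 = XOR(t6, b) = XOR(0, 1) = 1
t8 = NOT(t7) = NOT 1 = 0
t9 = OR(d, t8) = OR(1, 0) = 1
t10 = XOR(f, t9) = XOR(0, 1) = 1
t11 = NAND(t10, t7) = NAND(1, 1) = 0
So t11 = 0 as required.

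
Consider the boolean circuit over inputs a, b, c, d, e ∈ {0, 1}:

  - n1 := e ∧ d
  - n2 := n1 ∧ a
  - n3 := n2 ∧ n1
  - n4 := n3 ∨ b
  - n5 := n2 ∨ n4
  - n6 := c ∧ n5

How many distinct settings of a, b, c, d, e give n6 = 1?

9

n6 = c ∧ n5 must be 1, so both c = 1 and n5 = 1.
n5 = n2 ∨ n4 must be 1, so at least one of n2, n4 is 1.
Enumerating the 32 input combinations, 9 give n6 = 1 and 23 give n6 = 0.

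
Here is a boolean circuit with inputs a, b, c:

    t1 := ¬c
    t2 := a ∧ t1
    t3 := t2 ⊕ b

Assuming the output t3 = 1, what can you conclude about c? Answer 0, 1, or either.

Both values of c occur among assignments with t3 = 1:
  c=0: a=0, b=1, c=0
  c=1: a=0, b=1, c=1

either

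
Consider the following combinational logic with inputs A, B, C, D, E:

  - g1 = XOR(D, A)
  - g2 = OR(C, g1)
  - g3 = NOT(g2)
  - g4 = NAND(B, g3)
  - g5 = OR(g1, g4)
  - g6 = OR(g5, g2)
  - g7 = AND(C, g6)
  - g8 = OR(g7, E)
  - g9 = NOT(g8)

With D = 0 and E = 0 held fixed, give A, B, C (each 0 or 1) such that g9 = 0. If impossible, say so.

g9 = NOT(g8) must be 0, so g8 = 1.
Check with D = 0 and E = 0 and A=0, B=1, C=1:
g1 = XOR(D, A) = XOR(0, 0) = 0
g2 = OR(C, g1) = OR(1, 0) = 1
g3 = NOT(g2) = NOT 1 = 0
g4 = NAND(B, g3) = NAND(1, 0) = 1
g5 = OR(g1, g4) = OR(0, 1) = 1
g6 = OR(g5, g2) = OR(1, 1) = 1
g7 = AND(C, g6) = AND(1, 1) = 1
g8 = OR(g7, E) = OR(1, 0) = 1
g9 = NOT(g8) = NOT 1 = 0
So g9 = 0.

A=0, B=1, C=1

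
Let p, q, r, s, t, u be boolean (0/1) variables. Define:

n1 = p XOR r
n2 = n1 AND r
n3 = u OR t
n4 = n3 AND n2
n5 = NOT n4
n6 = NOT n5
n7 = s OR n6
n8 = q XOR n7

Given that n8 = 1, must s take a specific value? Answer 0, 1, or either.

either

Both values of s occur among assignments with n8 = 1:
  s=0: p=0, q=0, r=1, s=0, t=0, u=1
  s=1: p=0, q=0, r=0, s=1, t=0, u=0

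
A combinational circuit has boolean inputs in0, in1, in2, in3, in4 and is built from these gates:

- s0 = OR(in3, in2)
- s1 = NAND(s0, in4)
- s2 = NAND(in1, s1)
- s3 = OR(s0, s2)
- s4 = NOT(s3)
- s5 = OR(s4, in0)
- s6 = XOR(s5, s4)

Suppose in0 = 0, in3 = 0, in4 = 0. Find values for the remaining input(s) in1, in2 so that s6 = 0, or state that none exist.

in1=0, in2=0

s6 = XOR(s5, s4) must be 0, so s5 and s4 are equal.
Check with in0 = 0, in3 = 0, in4 = 0 and in1=0, in2=0:
s0 = OR(in3, in2) = OR(0, 0) = 0
s1 = NAND(s0, in4) = NAND(0, 0) = 1
s2 = NAND(in1, s1) = NAND(0, 1) = 1
s3 = OR(s0, s2) = OR(0, 1) = 1
s4 = NOT(s3) = NOT 1 = 0
s5 = OR(s4, in0) = OR(0, 0) = 0
s6 = XOR(s5, s4) = XOR(0, 0) = 0
So s6 = 0.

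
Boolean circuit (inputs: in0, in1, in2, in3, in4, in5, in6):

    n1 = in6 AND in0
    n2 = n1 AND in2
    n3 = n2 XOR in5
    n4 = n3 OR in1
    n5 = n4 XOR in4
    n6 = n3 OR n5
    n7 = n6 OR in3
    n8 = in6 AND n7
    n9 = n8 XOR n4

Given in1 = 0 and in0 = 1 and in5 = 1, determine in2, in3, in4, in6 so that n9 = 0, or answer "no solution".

in2=0 in3=1 in4=1 in6=1

Check with in1 = 0 and in0 = 1 and in5 = 1 and in2=0, in3=1, in4=1, in6=1:
n1 = in6 AND in0 = 1 AND 1 = 1
n2 = n1 AND in2 = 1 AND 0 = 0
n3 = n2 XOR in5 = 0 XOR 1 = 1
n4 = n3 OR in1 = 1 OR 0 = 1
n5 = n4 XOR in4 = 1 XOR 1 = 0
n6 = n3 OR n5 = 1 OR 0 = 1
n7 = n6 OR in3 = 1 OR 1 = 1
n8 = in6 AND n7 = 1 AND 1 = 1
n9 = n8 XOR n4 = 1 XOR 1 = 0
So n9 = 0.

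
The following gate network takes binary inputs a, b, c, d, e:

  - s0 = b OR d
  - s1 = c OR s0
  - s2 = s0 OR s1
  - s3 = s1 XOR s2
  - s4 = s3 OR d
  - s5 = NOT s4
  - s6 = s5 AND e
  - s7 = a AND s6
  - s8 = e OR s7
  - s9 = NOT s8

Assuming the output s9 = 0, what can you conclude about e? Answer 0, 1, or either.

1

s9 = NOT s8 must be 0, so s8 = 1.
Every assignment with s9 = 0 has e = 1; there are 16 such assignment(s).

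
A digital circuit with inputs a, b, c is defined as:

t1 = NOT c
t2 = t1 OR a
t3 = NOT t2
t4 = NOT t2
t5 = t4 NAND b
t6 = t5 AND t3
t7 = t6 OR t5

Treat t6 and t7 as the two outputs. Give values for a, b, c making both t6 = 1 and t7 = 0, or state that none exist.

Across all 8 input combinations, none give both t6 = 1 and t7 = 0.

no solution exists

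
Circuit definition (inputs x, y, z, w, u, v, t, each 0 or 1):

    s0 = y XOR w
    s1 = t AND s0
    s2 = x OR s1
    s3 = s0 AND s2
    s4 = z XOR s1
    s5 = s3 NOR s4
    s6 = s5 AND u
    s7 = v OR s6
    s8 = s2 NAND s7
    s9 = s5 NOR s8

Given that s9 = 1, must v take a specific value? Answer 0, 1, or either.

s9 = s5 NOR s8 must be 1, so both s5 = 0 and s8 = 0.
s5 = s3 NOR s4 must be 0, so at least one of s3, s4 is 1.
Every assignment with s9 = 1 has v = 1; there are 32 such assignment(s).

1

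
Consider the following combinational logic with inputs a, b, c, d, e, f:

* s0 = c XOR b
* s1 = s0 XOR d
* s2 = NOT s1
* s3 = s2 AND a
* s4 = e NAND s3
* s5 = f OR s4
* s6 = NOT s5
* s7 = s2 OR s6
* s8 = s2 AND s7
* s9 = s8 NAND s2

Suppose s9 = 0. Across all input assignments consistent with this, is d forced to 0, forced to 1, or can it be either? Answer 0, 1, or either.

either

Both values of d occur among assignments with s9 = 0:
  d=0: a=0, b=0, c=0, d=0, e=0, f=0
  d=1: a=0, b=0, c=1, d=1, e=0, f=0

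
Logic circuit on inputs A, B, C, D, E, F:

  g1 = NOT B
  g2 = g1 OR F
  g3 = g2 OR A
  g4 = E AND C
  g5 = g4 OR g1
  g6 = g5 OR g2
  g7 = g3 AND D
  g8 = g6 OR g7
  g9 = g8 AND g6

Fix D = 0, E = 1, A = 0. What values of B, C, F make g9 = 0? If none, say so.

B=1, C=0, F=0

g9 = g8 AND g6 must be 0, so at least one of g8, g6 is 0.
Check with D = 0, E = 1, A = 0 and B=1, C=0, F=0:
g1 = NOT B = NOT 1 = 0
g2 = g1 OR F = 0 OR 0 = 0
g3 = g2 OR A = 0 OR 0 = 0
g4 = E AND C = 1 AND 0 = 0
g5 = g4 OR g1 = 0 OR 0 = 0
g6 = g5 OR g2 = 0 OR 0 = 0
g7 = g3 AND D = 0 AND 0 = 0
g8 = g6 OR g7 = 0 OR 0 = 0
g9 = g8 AND g6 = 0 AND 0 = 0
So g9 = 0.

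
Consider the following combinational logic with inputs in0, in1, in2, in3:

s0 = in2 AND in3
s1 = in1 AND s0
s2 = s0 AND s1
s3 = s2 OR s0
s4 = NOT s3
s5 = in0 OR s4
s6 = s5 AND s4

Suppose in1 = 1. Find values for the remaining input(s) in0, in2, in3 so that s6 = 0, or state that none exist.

in0=1 in2=1 in3=1

s6 = s5 AND s4 must be 0, so at least one of s5, s4 is 0.
Check with in1 = 1 and in0=1, in2=1, in3=1:
s0 = in2 AND in3 = 1 AND 1 = 1
s1 = in1 AND s0 = 1 AND 1 = 1
s2 = s0 AND s1 = 1 AND 1 = 1
s3 = s2 OR s0 = 1 OR 1 = 1
s4 = NOT s3 = NOT 1 = 0
s5 = in0 OR s4 = 1 OR 0 = 1
s6 = s5 AND s4 = 1 AND 0 = 0
So s6 = 0.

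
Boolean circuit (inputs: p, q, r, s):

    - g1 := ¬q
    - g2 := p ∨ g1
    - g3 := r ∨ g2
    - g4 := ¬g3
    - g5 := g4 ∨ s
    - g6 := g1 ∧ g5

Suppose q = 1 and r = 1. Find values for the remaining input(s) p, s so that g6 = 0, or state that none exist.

p=0 s=0

Check with q = 1 and r = 1 and p=0, s=0:
g1 = ¬q = ¬1 = 0
g2 = p ∨ g1 = 0 ∨ 0 = 0
g3 = r ∨ g2 = 1 ∨ 0 = 1
g4 = ¬g3 = ¬1 = 0
g5 = g4 ∨ s = 0 ∨ 0 = 0
g6 = g1 ∧ g5 = 0 ∧ 0 = 0
So g6 = 0.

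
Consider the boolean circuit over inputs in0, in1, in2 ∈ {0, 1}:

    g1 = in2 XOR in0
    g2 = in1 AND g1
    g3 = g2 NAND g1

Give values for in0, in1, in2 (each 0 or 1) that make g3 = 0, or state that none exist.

g3 = g2 NAND g1 must be 0, so both g2 = 1 and g1 = 1.
Check with in0=0, in1=1, in2=1:
g1 = in2 XOR in0 = 1 XOR 0 = 1
g2 = in1 AND g1 = 1 AND 1 = 1
g3 = g2 NAND g1 = 1 NAND 1 = 0
So g3 = 0 as required.

in0=0, in1=1, in2=1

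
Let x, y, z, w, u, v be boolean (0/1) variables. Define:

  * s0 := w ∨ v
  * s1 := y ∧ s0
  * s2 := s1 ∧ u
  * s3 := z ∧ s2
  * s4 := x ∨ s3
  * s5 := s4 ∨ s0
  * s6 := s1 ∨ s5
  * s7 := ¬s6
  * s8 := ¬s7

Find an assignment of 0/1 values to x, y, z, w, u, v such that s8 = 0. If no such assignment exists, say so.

Check with x=0 y=1 z=0 w=0 u=1 v=0:
s0 = w ∨ v = 0 ∨ 0 = 0
s1 = y ∧ s0 = 1 ∧ 0 = 0
s2 = s1 ∧ u = 0 ∧ 1 = 0
s3 = z ∧ s2 = 0 ∧ 0 = 0
s4 = x ∨ s3 = 0 ∨ 0 = 0
s5 = s4 ∨ s0 = 0 ∨ 0 = 0
s6 = s1 ∨ s5 = 0 ∨ 0 = 0
s7 = ¬s6 = ¬0 = 1
s8 = ¬s7 = ¬1 = 0
So s8 = 0 as required.

x=0 y=1 z=0 w=0 u=1 v=0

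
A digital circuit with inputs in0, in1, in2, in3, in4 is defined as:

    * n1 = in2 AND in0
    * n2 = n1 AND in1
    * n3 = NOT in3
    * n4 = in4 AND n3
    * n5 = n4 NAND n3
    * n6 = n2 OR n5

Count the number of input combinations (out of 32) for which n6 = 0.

7

n6 = n2 OR n5 must be 0, so both n2 = 0 and n5 = 0.
Enumerating the 32 input combinations, 7 give n6 = 0 and 25 give n6 = 1.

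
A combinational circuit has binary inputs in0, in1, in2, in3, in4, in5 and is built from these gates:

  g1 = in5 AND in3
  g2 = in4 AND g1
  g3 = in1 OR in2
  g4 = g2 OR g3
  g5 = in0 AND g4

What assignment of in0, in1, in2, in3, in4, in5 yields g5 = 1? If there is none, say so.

in0=1 in1=1 in2=1 in3=0 in4=1 in5=1

g5 = in0 AND g4 must be 1, so both in0 = 1 and g4 = 1.
g4 = g2 OR g3 must be 1, so at least one of g2, g3 is 1.
Check with in0=1 in1=1 in2=1 in3=0 in4=1 in5=1:
g1 = in5 AND in3 = 1 AND 0 = 0
g2 = in4 AND g1 = 1 AND 0 = 0
g3 = in1 OR in2 = 1 OR 1 = 1
g4 = g2 OR g3 = 0 OR 1 = 1
g5 = in0 AND g4 = 1 AND 1 = 1
So g5 = 1 as required.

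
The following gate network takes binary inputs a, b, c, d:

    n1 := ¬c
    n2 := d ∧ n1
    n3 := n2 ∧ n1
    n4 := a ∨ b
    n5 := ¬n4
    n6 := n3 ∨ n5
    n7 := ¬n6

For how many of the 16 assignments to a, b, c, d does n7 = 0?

7

n7 = ¬n6 must be 0, so n6 = 1.
n6 = n3 ∨ n5 must be 1, so at least one of n3, n5 is 1.
Enumerating the 16 input combinations, 7 give n7 = 0 and 9 give n7 = 1.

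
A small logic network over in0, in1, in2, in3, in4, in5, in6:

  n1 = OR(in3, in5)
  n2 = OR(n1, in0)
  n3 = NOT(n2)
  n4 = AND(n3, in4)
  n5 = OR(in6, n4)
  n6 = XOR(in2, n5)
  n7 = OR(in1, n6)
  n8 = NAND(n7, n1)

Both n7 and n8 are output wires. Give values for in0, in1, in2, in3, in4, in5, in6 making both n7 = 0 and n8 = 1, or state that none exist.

in0=1 in1=0 in2=0 in3=0 in4=1 in5=0 in6=0

Check with in0=1 in1=0 in2=0 in3=0 in4=1 in5=0 in6=0:
n1 = OR(in3, in5) = OR(0, 0) = 0
n2 = OR(n1, in0) = OR(0, 1) = 1
n3 = NOT(n2) = NOT 1 = 0
n4 = AND(n3, in4) = AND(0, 1) = 0
n5 = OR(in6, n4) = OR(0, 0) = 0
n6 = XOR(in2, n5) = XOR(0, 0) = 0
n7 = OR(in1, n6) = OR(0, 0) = 0
n8 = NAND(n7, n1) = NAND(0, 0) = 1
So n7 = 0 and n8 = 1.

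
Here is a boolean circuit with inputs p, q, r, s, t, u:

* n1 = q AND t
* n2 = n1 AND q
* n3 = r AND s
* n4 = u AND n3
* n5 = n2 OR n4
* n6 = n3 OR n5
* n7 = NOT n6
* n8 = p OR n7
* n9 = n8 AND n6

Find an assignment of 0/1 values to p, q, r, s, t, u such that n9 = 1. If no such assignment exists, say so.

p=1, q=1, r=1, s=1, t=0, u=0

Check with p=1, q=1, r=1, s=1, t=0, u=0:
n1 = q AND t = 1 AND 0 = 0
n2 = n1 AND q = 0 AND 1 = 0
n3 = r AND s = 1 AND 1 = 1
n4 = u AND n3 = 0 AND 1 = 0
n5 = n2 OR n4 = 0 OR 0 = 0
n6 = n3 OR n5 = 1 OR 0 = 1
n7 = NOT n6 = NOT 1 = 0
n8 = p OR n7 = 1 OR 0 = 1
n9 = n8 AND n6 = 1 AND 1 = 1
So n9 = 1 as required.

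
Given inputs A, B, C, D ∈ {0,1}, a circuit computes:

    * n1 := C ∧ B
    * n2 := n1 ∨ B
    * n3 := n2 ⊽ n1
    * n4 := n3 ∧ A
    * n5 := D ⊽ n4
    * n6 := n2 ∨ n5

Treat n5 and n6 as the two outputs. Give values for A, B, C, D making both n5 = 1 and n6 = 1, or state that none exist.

A=0, B=0, C=1, D=0

Check with A=0, B=0, C=1, D=0:
n1 = C ∧ B = 1 ∧ 0 = 0
n2 = n1 ∨ B = 0 ∨ 0 = 0
n3 = n2 ⊽ n1 = 0 ⊽ 0 = 1
n4 = n3 ∧ A = 1 ∧ 0 = 0
n5 = D ⊽ n4 = 0 ⊽ 0 = 1
n6 = n2 ∨ n5 = 0 ∨ 1 = 1
So n5 = 1 and n6 = 1.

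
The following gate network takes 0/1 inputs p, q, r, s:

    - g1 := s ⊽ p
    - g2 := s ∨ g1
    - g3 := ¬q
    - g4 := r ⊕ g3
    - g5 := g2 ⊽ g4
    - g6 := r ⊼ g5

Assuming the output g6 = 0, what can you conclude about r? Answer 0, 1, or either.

g6 = r ⊼ g5 must be 0, so both r = 1 and g5 = 1.
g5 = g2 ⊽ g4 must be 1, so both g2 = 0 and g4 = 0.
g2 = s ∨ g1 must be 0, so both s = 0 and g1 = 0.
Every assignment with g6 = 0 has r = 1; there are 1 such assignment(s).
  p=1, q=0, r=1, s=0

1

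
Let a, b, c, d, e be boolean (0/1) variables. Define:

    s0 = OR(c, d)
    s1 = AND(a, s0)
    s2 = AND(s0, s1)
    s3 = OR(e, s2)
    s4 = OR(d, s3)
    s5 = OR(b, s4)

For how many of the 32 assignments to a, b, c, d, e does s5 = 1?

s5 = OR(b, s4) must be 1, so at least one of b, s4 is 1.
Enumerating the 32 input combinations, 29 give s5 = 1 and 3 give s5 = 0.

29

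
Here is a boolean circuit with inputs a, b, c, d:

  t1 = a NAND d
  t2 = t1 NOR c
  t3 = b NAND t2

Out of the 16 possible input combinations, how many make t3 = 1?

15

t3 = b NAND t2 must be 1, so at least one of b, t2 is 0.
Enumerating the 16 input combinations, 15 give t3 = 1 and 1 give t3 = 0.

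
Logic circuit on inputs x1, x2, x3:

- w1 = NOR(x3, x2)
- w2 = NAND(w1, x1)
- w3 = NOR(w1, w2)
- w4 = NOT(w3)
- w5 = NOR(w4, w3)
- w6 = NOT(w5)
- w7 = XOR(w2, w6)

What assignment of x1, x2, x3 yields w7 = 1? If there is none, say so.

x1=1 x2=0 x3=0

Check with x1=1 x2=0 x3=0:
w1 = NOR(x3, x2) = NOR(0, 0) = 1
w2 = NAND(w1, x1) = NAND(1, 1) = 0
w3 = NOR(w1, w2) = NOR(1, 0) = 0
w4 = NOT(w3) = NOT 0 = 1
w5 = NOR(w4, w3) = NOR(1, 0) = 0
w6 = NOT(w5) = NOT 0 = 1
w7 = XOR(w2, w6) = XOR(0, 1) = 1
So w7 = 1 as required.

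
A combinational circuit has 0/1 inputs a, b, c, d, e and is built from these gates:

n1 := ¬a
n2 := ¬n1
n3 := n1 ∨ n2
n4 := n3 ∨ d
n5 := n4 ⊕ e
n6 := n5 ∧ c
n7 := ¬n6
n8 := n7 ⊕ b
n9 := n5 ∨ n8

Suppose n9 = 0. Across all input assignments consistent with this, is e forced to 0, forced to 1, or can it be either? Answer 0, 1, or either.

1

n9 = n5 ∨ n8 must be 0, so both n5 = 0 and n8 = 0.
n5 = n4 ⊕ e must be 0, so n4 and e are equal.
n8 = n7 ⊕ b must be 0, so n7 and b are equal.
Every assignment with n9 = 0 has e = 1; there are 8 such assignment(s).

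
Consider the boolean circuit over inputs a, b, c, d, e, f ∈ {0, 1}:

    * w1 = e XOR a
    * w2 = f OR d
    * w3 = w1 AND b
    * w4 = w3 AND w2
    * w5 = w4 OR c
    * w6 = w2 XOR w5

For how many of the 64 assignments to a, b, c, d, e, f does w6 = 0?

38

w6 = w2 XOR w5 must be 0, so w2 and w5 are equal.
Enumerating the 64 input combinations, 38 give w6 = 0 and 26 give w6 = 1.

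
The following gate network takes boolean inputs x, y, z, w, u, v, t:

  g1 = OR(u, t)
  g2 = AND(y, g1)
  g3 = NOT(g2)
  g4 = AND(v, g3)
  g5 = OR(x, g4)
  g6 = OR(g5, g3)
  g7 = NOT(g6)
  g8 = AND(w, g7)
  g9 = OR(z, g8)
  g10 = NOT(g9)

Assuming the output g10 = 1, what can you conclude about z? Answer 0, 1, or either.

g10 = NOT(g9) must be 1, so g9 = 0.
g9 = OR(z, g8) must be 0, so both z = 0 and g8 = 0.
g8 = AND(w, g7) must be 0, so at least one of w, g7 is 0.
Every assignment with g10 = 1 has z = 0; there are 58 such assignment(s).

0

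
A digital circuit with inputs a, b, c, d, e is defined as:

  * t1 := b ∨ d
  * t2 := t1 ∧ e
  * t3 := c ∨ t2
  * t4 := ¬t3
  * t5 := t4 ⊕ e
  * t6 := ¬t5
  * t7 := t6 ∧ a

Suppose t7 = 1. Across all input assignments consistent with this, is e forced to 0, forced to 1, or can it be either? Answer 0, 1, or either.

Both values of e occur among assignments with t7 = 1:
  e=0: a=1, b=0, c=1, d=0, e=0
  e=1: a=1, b=0, c=0, d=0, e=1

either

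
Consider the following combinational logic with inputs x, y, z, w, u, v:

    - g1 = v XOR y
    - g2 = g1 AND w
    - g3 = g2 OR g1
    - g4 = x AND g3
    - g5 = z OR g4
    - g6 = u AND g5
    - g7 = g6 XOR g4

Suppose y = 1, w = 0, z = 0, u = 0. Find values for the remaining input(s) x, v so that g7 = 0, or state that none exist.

g7 = g6 XOR g4 must be 0, so g6 and g4 are equal.
Check with y = 1, w = 0, z = 0, u = 0 and x=0, v=1:
g1 = v XOR y = 1 XOR 1 = 0
g2 = g1 AND w = 0 AND 0 = 0
g3 = g2 OR g1 = 0 OR 0 = 0
g4 = x AND g3 = 0 AND 0 = 0
g5 = z OR g4 = 0 OR 0 = 0
g6 = u AND g5 = 0 AND 0 = 0
g7 = g6 XOR g4 = 0 XOR 0 = 0
So g7 = 0.

x=0, v=1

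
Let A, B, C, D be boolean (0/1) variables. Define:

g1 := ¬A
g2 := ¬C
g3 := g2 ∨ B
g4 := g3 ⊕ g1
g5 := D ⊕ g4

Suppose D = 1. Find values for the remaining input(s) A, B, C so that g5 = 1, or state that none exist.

Check with D = 1 and A=0, B=1, C=0:
g1 = ¬A = ¬0 = 1
g2 = ¬C = ¬0 = 1
g3 = g2 ∨ B = 1 ∨ 1 = 1
g4 = g3 ⊕ g1 = 1 ⊕ 1 = 0
g5 = D ⊕ g4 = 1 ⊕ 0 = 1
So g5 = 1.

A=0, B=1, C=0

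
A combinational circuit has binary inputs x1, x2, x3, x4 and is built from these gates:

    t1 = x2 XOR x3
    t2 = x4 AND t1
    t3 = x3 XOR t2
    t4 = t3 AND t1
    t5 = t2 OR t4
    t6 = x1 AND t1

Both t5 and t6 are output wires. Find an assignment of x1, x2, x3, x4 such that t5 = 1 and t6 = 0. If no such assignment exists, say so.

Check with x1=0 x2=0 x3=1 x4=1:
t1 = x2 XOR x3 = 0 XOR 1 = 1
t2 = x4 AND t1 = 1 AND 1 = 1
t3 = x3 XOR t2 = 1 XOR 1 = 0
t4 = t3 AND t1 = 0 AND 1 = 0
t5 = t2 OR t4 = 1 OR 0 = 1
t6 = x1 AND t1 = 0 AND 1 = 0
So t5 = 1 and t6 = 0.

x1=0 x2=0 x3=1 x4=1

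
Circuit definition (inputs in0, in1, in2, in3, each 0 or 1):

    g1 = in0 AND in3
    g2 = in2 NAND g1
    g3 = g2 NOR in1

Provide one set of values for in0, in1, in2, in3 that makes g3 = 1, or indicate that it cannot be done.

in0=1, in1=0, in2=1, in3=1

Check with in0=1, in1=0, in2=1, in3=1:
g1 = in0 AND in3 = 1 AND 1 = 1
g2 = in2 NAND g1 = 1 NAND 1 = 0
g3 = g2 NOR in1 = 0 NOR 0 = 1
So g3 = 1 as required.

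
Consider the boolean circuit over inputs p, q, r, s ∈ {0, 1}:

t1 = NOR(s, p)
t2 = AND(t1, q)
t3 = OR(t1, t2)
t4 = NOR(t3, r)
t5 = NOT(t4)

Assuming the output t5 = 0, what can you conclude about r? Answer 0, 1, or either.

t5 = NOT(t4) must be 0, so t4 = 1.
Every assignment with t5 = 0 has r = 0; there are 6 such assignment(s).

0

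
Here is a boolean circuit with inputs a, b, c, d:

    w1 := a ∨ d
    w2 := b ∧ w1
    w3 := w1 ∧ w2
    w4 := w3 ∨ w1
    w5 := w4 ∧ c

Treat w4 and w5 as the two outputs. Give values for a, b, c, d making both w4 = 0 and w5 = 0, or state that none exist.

a=0, b=1, c=0, d=0

Check with a=0, b=1, c=0, d=0:
w1 = a ∨ d = 0 ∨ 0 = 0
w2 = b ∧ w1 = 1 ∧ 0 = 0
w3 = w1 ∧ w2 = 0 ∧ 0 = 0
w4 = w3 ∨ w1 = 0 ∨ 0 = 0
w5 = w4 ∧ c = 0 ∧ 0 = 0
So w4 = 0 and w5 = 0.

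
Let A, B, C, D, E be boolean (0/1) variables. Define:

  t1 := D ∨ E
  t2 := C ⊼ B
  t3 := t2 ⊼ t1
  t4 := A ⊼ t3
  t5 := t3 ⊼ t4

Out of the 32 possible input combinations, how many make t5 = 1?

t5 = t3 ⊼ t4 must be 1, so at least one of t3, t4 is 0.
Enumerating the 32 input combinations, 25 give t5 = 1 and 7 give t5 = 0.

25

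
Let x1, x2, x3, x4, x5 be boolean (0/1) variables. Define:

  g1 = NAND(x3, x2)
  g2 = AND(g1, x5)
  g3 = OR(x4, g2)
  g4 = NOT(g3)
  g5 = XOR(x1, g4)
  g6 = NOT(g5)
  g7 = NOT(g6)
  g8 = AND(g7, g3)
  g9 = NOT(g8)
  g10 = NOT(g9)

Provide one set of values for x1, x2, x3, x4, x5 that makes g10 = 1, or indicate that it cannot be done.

x1=1, x2=0, x3=0, x4=0, x5=1

g10 = NOT(g9) must be 1, so g9 = 0.
g9 = NOT(g8) must be 0, so g8 = 1.
g8 = AND(g7, g3) must be 1, so both g7 = 1 and g3 = 1.
Check with x1=1, x2=0, x3=0, x4=0, x5=1:
g1 = NAND(x3, x2) = NAND(0, 0) = 1
g2 = AND(g1, x5) = AND(1, 1) = 1
g3 = OR(x4, g2) = OR(0, 1) = 1
g4 = NOT(g3) = NOT 1 = 0
g5 = XOR(x1, g4) = XOR(1, 0) = 1
g6 = NOT(g5) = NOT 1 = 0
g7 = NOT(g6) = NOT 0 = 1
g8 = AND(g7, g3) = AND(1, 1) = 1
g9 = NOT(g8) = NOT 1 = 0
g10 = NOT(g9) = NOT 0 = 1
So g10 = 1 as required.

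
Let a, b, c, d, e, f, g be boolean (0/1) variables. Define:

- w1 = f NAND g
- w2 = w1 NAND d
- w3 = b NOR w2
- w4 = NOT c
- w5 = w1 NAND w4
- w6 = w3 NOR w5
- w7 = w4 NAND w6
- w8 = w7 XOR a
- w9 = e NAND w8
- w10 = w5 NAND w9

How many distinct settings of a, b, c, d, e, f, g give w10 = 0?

60

w10 = w5 NAND w9 must be 0, so both w5 = 1 and w9 = 1.
Enumerating the 128 input combinations, 60 give w10 = 0 and 68 give w10 = 1.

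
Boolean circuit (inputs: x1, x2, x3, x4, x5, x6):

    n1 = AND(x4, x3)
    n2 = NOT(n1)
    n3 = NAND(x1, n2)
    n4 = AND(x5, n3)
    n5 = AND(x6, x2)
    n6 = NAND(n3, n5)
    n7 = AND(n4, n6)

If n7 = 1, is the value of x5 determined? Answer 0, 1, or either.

1

n7 = AND(n4, n6) must be 1, so both n4 = 1 and n6 = 1.
Every assignment with n7 = 1 has x5 = 1; there are 15 such assignment(s).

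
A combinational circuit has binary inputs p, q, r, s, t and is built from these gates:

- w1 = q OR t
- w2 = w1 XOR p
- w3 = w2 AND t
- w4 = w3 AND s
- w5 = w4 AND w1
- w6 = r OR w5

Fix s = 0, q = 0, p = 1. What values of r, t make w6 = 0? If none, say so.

r=0 t=1

Check with s = 0, q = 0, p = 1 and r=0, t=1:
w1 = q OR t = 0 OR 1 = 1
w2 = w1 XOR p = 1 XOR 1 = 0
w3 = w2 AND t = 0 AND 1 = 0
w4 = w3 AND s = 0 AND 0 = 0
w5 = w4 AND w1 = 0 AND 1 = 0
w6 = r OR w5 = 0 OR 0 = 0
So w6 = 0.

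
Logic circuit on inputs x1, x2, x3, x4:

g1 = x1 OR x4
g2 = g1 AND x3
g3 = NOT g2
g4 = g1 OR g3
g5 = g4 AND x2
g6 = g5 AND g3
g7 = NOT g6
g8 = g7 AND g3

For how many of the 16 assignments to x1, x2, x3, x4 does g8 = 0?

g8 = g7 AND g3 must be 0, so at least one of g7, g3 is 0.
Enumerating the 16 input combinations, 11 give g8 = 0 and 5 give g8 = 1.

11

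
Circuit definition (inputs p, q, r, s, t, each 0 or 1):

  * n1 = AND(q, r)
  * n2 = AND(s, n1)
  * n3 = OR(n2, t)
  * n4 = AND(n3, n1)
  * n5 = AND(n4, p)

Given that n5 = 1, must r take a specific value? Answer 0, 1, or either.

1

n5 = AND(n4, p) must be 1, so both n4 = 1 and p = 1.
n4 = AND(n3, n1) must be 1, so both n3 = 1 and n1 = 1.
Every assignment with n5 = 1 has r = 1; there are 3 such assignment(s).
  p=1, q=1, r=1, s=0, t=1
  p=1, q=1, r=1, s=1, t=0
  p=1, q=1, r=1, s=1, t=1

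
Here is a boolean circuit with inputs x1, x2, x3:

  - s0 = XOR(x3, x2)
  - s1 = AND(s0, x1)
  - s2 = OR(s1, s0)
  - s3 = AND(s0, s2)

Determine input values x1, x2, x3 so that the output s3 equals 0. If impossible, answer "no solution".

Check with x1=1, x2=0, x3=0:
s0 = XOR(x3, x2) = XOR(0, 0) = 0
s1 = AND(s0, x1) = AND(0, 1) = 0
s2 = OR(s1, s0) = OR(0, 0) = 0
s3 = AND(s0, s2) = AND(0, 0) = 0
So s3 = 0 as required.

x1=1, x2=0, x3=0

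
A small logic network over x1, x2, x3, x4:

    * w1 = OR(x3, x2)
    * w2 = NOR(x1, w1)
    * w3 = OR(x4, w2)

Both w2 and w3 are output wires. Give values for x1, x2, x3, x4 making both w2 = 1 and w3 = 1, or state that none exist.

x1=0 x2=0 x3=0 x4=1

Check with x1=0 x2=0 x3=0 x4=1:
w1 = OR(x3, x2) = OR(0, 0) = 0
w2 = NOR(x1, w1) = NOR(0, 0) = 1
w3 = OR(x4, w2) = OR(1, 1) = 1
So w2 = 1 and w3 = 1.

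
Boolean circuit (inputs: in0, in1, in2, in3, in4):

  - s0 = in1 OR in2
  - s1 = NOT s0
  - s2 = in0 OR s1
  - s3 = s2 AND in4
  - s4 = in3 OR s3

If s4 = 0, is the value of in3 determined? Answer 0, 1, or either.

0

s4 = in3 OR s3 must be 0, so both in3 = 0 and s3 = 0.
s3 = s2 AND in4 must be 0, so at least one of s2, in4 is 0.
Every assignment with s4 = 0 has in3 = 0; there are 11 such assignment(s).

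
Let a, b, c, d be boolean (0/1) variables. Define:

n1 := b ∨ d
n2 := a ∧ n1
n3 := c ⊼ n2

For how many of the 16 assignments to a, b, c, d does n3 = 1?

n3 = c ⊼ n2 must be 1, so at least one of c, n2 is 0.
Enumerating the 16 input combinations, 13 give n3 = 1 and 3 give n3 = 0.

13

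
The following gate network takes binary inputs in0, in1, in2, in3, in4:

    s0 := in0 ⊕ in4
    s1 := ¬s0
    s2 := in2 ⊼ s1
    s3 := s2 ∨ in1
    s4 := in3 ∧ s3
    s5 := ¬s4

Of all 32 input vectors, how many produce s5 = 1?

s5 = ¬s4 must be 1, so s4 = 0.
s4 = in3 ∧ s3 must be 0, so at least one of in3, s3 is 0.
Enumerating the 32 input combinations, 18 give s5 = 1 and 14 give s5 = 0.

18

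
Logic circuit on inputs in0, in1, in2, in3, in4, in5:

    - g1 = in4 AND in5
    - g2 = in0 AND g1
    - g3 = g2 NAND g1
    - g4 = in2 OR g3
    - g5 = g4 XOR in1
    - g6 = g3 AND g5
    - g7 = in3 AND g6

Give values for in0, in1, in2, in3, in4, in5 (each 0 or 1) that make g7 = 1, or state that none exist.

in0=1 in1=0 in2=1 in3=1 in4=0 in5=1

Check with in0=1 in1=0 in2=1 in3=1 in4=0 in5=1:
g1 = in4 AND in5 = 0 AND 1 = 0
g2 = in0 AND g1 = 1 AND 0 = 0
g3 = g2 NAND g1 = 0 NAND 0 = 1
g4 = in2 OR g3 = 1 OR 1 = 1
g5 = g4 XOR in1 = 1 XOR 0 = 1
g6 = g3 AND g5 = 1 AND 1 = 1
g7 = in3 AND g6 = 1 AND 1 = 1
So g7 = 1 as required.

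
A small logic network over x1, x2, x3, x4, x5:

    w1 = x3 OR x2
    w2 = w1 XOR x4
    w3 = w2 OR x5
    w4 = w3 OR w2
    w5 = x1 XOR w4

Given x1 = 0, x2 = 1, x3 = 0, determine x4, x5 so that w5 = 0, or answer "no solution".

w5 = x1 XOR w4 must be 0, so x1 and w4 are equal.
Check with x1 = 0, x2 = 1, x3 = 0 and x4=1, x5=0:
w1 = x3 OR x2 = 0 OR 1 = 1
w2 = w1 XOR x4 = 1 XOR 1 = 0
w3 = w2 OR x5 = 0 OR 0 = 0
w4 = w3 OR w2 = 0 OR 0 = 0
w5 = x1 XOR w4 = 0 XOR 0 = 0
So w5 = 0.

x4=1, x5=0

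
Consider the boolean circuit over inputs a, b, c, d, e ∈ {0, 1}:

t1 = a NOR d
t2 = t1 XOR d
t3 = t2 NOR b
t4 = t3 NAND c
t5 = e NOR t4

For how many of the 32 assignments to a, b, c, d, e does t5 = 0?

t5 = e NOR t4 must be 0, so at least one of e, t4 is 1.
Enumerating the 32 input combinations, 31 give t5 = 0 and 1 give t5 = 1.

31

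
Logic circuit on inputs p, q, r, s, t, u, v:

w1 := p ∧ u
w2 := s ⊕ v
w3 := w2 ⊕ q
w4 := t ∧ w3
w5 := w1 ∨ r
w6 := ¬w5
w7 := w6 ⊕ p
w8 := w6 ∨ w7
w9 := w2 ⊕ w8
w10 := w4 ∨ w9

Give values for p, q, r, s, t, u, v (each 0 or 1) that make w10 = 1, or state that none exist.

p=1, q=0, r=0, s=1, t=1, u=1, v=1

w10 = w4 ∨ w9 must be 1, so at least one of w4, w9 is 1.
Check with p=1, q=0, r=0, s=1, t=1, u=1, v=1:
w1 = p ∧ u = 1 ∧ 1 = 1
w2 = s ⊕ v = 1 ⊕ 1 = 0
w3 = w2 ⊕ q = 0 ⊕ 0 = 0
w4 = t ∧ w3 = 1 ∧ 0 = 0
w5 = w1 ∨ r = 1 ∨ 0 = 1
w6 = ¬w5 = ¬1 = 0
w7 = w6 ⊕ p = 0 ⊕ 1 = 1
w8 = w6 ∨ w7 = 0 ∨ 1 = 1
w9 = w2 ⊕ w8 = 0 ⊕ 1 = 1
w10 = w4 ∨ w9 = 0 ∨ 1 = 1
So w10 = 1 as required.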